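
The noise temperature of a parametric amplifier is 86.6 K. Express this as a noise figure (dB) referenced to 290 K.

1.13 dB

F = 1 + T_e/T₀ = 1 + 86.6/290 = 1.29862
NF = 10 log₁₀(1.29862) = 1.13 dB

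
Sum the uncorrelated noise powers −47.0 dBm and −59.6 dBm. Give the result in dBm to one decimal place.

Convert to linear, add, convert back:
P₁ = 2.00×10⁻⁸ W, P₂ = 1.10×10⁻⁹ W
P_tot = 2.10×10⁻⁸ W → 10 log₁₀(P_tot / 10⁻³) = −46.8 dBm

−46.8 dBm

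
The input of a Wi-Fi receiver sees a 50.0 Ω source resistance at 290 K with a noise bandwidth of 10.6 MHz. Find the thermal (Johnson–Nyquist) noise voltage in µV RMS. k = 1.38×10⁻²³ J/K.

2.91 µV

V_n = √(4kTRB)
4kTRB = 4 × 1.38×10⁻²³ × 290 × 5.00×10¹ × 1.06×10⁷ = 8.48×10⁻¹² V²
V_n = √(8.48×10⁻¹²) = 2.91×10⁻⁶ V = 2.91 µV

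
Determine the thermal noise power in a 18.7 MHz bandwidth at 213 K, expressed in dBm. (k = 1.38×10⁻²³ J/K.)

P_n = kTB = 1.38×10⁻²³ × 213 × 1.87×10⁷ = 5.50×10⁻¹⁴ W
In dBm: 10 log₁₀(5.50×10⁻¹⁴ / 10⁻³) = −102.6 dBm

−102.6 dBm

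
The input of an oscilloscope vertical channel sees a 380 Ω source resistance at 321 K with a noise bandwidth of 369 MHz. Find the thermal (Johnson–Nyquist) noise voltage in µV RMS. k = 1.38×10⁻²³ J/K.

V_n = √(4kTRB)
4kTRB = 4 × 1.38×10⁻²³ × 321 × 3.80×10² × 3.69×10⁸ = 2.48×10⁻⁹ V²
V_n = √(2.48×10⁻⁹) = 4.98×10⁻⁵ V = 49.8 µV

49.8 µV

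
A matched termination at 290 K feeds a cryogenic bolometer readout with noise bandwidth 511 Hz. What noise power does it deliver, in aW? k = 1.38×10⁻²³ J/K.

P_n = kTB = 1.38×10⁻²³ × 290 × 5.11×10² = 2.05×10⁻¹⁸ W = 2.05 aW

2.05 aW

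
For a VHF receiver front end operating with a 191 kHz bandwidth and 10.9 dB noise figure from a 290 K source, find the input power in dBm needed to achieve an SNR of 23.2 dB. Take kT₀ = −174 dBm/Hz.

−87.1 dBm

Sensitivity = −174 + 10 log₁₀(B) + NF + SNR_min
= −174 + 52.81 + 10.9 + 23.2
= −87.09 dBm → −87.1 dBm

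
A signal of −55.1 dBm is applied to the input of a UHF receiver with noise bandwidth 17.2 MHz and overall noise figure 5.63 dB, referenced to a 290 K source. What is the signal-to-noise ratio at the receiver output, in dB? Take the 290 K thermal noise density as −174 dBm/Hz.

40.9 dB

Noise floor: N = −174 + 10 log₁₀(B) + NF
10 log₁₀(1.72×10⁷) = 72.36 dB
N = −174 + 72.36 + 5.63 = −96.01 dBm
SNR = P_sig − N = −55.1 − (−96.01) = 40.91 dB → 40.9 dB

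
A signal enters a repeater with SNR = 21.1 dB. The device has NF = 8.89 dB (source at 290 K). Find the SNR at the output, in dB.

12.21 dB

By definition F = SNR_in/SNR_out, so in dB: SNR_out = SNR_in − NF
SNR_out = 21.1 − 8.89 = 12.21 dB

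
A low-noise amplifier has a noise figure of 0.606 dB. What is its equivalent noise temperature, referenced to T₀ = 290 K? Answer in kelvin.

43.4 K

F = 10^(0.606/10) = 1.14974
T_e = (F − 1)·T₀ = (1.14974 − 1) × 290 = 43.4 K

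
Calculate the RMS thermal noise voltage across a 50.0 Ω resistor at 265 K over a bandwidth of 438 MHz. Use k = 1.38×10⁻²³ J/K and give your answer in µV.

17.9 µV

V_n = √(4kTRB)
4kTRB = 4 × 1.38×10⁻²³ × 265 × 5.00×10¹ × 4.38×10⁸ = 3.20×10⁻¹⁰ V²
V_n = √(3.20×10⁻¹⁰) = 1.79×10⁻⁵ V = 17.9 µV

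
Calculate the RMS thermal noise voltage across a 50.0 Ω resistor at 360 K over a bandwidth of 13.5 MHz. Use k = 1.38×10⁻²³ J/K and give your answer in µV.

3.66 µV

V_n = √(4kTRB)
4kTRB = 4 × 1.38×10⁻²³ × 360 × 5.00×10¹ × 1.35×10⁷ = 1.34×10⁻¹¹ V²
V_n = √(1.34×10⁻¹¹) = 3.66×10⁻⁶ V = 3.66 µV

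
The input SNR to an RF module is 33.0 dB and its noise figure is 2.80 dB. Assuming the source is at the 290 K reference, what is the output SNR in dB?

By definition F = SNR_in/SNR_out, so in dB: SNR_out = SNR_in − NF
SNR_out = 33.0 − 2.80 = 30.20 dB

30.20 dB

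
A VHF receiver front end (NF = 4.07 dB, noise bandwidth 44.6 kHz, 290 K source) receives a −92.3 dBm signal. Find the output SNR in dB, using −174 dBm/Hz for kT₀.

31.1 dB

Noise floor: N = −174 + 10 log₁₀(B) + NF
10 log₁₀(4.46×10⁴) = 46.49 dB
N = −174 + 46.49 + 4.07 = −123.44 dBm
SNR = P_sig − N = −92.3 − (−123.44) = 31.14 dB → 31.1 dB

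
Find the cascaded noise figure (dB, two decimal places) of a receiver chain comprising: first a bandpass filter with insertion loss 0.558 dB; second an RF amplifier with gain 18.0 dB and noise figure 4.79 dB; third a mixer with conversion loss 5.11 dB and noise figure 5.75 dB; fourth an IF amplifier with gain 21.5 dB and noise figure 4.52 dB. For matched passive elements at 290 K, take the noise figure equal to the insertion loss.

5.54 dB

Convert to linear (a loss of L dB is a gain of −L dB): F_i = 10^(NF_i/10), G_i = 10^(G_i,dB/10)
  Stage 1: F_1 = 10^(0.558/10) = 1.137, G_1 = 10^(−0.558/10) = 0.8794
  Stage 2: F_2 = 10^(4.79/10) = 3.013, G_2 = 10^(18.0/10) = 63.10
  Stage 3: F_3 = 10^(5.75/10) = 3.758, G_3 = 10^(−5.11/10) = 0.3083
  Stage 4: F_4 = 10^(4.52/10) = 2.831, G_4 = 10^(21.5/10) = 141.3
Friis cascade:
  F = 1.137 + (3.013 − 1)/0.8794 + (3.758 − 1)/55.49 + (2.831 − 1)/17.11 = 3.583
NF = 10 log₁₀(3.583) = 5.54 dB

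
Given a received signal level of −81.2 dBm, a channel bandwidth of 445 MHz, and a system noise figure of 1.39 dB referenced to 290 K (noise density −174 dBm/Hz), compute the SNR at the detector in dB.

Noise floor: N = −174 + 10 log₁₀(B) + NF
10 log₁₀(4.45×10⁸) = 86.48 dB
N = −174 + 86.48 + 1.39 = −86.13 dBm
SNR = P_sig − N = −81.2 − (−86.13) = 4.93 dB → 4.9 dB

4.9 dB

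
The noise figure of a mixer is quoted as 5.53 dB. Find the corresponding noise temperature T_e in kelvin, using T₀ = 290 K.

F = 10^(5.53/10) = 3.57273
T_e = (F − 1)·T₀ = (3.57273 − 1) × 290 = 746 K

746 K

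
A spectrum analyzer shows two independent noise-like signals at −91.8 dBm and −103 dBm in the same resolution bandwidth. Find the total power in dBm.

Convert to linear, add, convert back:
P₁ = 6.61×10⁻¹³ W, P₂ = 5.01×10⁻¹⁴ W
P_tot = 7.11×10⁻¹³ W → 10 log₁₀(P_tot / 10⁻³) = −91.5 dBm

−91.5 dBm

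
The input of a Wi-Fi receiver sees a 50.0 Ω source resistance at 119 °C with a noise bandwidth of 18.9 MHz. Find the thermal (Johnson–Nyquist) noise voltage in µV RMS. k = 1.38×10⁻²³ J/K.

T = 119 °C + 273.15 = 392.15 K
V_n = √(4kTRB)
4kTRB = 4 × 1.38×10⁻²³ × 392.15 × 5.00×10¹ × 1.89×10⁷ = 2.05×10⁻¹¹ V²
V_n = √(2.05×10⁻¹¹) = 4.52×10⁻⁶ V = 4.52 µV

4.52 µV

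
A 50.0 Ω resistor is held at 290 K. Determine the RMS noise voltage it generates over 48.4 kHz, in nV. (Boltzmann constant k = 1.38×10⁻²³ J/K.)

197 nV

V_n = √(4kTRB)
4kTRB = 4 × 1.38×10⁻²³ × 290 × 5.00×10¹ × 4.84×10⁴ = 3.87×10⁻¹⁴ V²
V_n = √(3.87×10⁻¹⁴) = 1.97×10⁻⁷ V = 197 nV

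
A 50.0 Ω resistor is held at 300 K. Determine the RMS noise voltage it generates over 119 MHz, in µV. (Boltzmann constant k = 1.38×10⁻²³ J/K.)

9.93 µV

V_n = √(4kTRB)
4kTRB = 4 × 1.38×10⁻²³ × 300 × 5.00×10¹ × 1.19×10⁸ = 9.85×10⁻¹¹ V²
V_n = √(9.85×10⁻¹¹) = 9.93×10⁻⁶ V = 9.93 µV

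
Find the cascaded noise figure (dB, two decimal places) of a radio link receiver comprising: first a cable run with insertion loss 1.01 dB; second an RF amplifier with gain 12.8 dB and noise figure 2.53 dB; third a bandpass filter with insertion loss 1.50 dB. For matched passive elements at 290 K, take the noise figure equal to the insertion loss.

3.59 dB

Convert to linear (a loss of L dB is a gain of −L dB): F_i = 10^(NF_i/10), G_i = 10^(G_i,dB/10)
  Stage 1: F_1 = 10^(1.01/10) = 1.262, G_1 = 10^(−1.01/10) = 0.7925
  Stage 2: F_2 = 10^(2.53/10) = 1.791, G_2 = 10^(12.8/10) = 19.05
  Stage 3: F_3 = 10^(1.50/10) = 1.413, G_3 = 10^(−1.50/10) = 0.7079
Friis cascade:
  F = 1.262 + (1.791 − 1)/0.7925 + (1.413 − 1)/15.10 = 2.287
NF = 10 log₁₀(2.287) = 3.59 dB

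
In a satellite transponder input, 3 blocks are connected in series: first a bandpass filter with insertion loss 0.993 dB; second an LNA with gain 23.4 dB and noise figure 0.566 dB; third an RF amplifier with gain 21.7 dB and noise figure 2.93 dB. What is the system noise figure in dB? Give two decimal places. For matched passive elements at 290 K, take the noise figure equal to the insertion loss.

Convert to linear (a loss of L dB is a gain of −L dB): F_i = 10^(NF_i/10), G_i = 10^(G_i,dB/10)
  Stage 1: F_1 = 10^(0.993/10) = 1.257, G_1 = 10^(−0.993/10) = 0.7956
  Stage 2: F_2 = 10^(0.566/10) = 1.139, G_2 = 10^(23.4/10) = 218.8
  Stage 3: F_3 = 10^(2.93/10) = 1.963, G_3 = 10^(21.7/10) = 147.9
Friis cascade:
  F = 1.257 + (1.139 − 1)/0.7956 + (1.963 − 1)/174.1 = 1.437
NF = 10 log₁₀(1.437) = 1.58 dB

1.58 dB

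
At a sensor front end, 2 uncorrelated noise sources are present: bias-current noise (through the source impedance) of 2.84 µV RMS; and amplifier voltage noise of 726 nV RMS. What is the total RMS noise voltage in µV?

2.93 µV

Uncorrelated sources add in power (mean-square): V_tot = √(ΣV_i²)
V_tot = √[(2.84×10⁻⁶)² + (7.26×10⁻⁷)²] = 2.93×10⁻⁶ V = 2.93 µV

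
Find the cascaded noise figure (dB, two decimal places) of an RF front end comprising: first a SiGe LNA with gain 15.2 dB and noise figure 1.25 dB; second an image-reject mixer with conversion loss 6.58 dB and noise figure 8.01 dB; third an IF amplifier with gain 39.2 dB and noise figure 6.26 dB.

Convert to linear (a loss of L dB is a gain of −L dB): F_i = 10^(NF_i/10), G_i = 10^(G_i,dB/10)
  Stage 1: F_1 = 10^(1.25/10) = 1.334, G_1 = 10^(15.2/10) = 33.11
  Stage 2: F_2 = 10^(8.01/10) = 6.324, G_2 = 10^(−6.58/10) = 0.2198
  Stage 3: F_3 = 10^(6.26/10) = 4.227, G_3 = 10^(39.2/10) = 8318
Friis cascade:
  F = 1.334 + (6.324 − 1)/33.11 + (4.227 − 1)/7.278 = 1.938
NF = 10 log₁₀(1.938) = 2.87 dB

2.87 dB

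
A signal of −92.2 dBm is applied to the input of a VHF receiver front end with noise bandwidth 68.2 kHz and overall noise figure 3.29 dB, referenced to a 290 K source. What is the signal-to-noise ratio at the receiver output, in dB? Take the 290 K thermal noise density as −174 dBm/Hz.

Noise floor: N = −174 + 10 log₁₀(B) + NF
10 log₁₀(6.82×10⁴) = 48.34 dB
N = −174 + 48.34 + 3.29 = −122.37 dBm
SNR = P_sig − N = −92.2 − (−122.37) = 30.17 dB → 30.2 dB

30.2 dB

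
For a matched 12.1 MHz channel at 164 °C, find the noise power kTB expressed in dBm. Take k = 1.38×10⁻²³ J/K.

−101.4 dBm

T = 164 °C + 273.15 = 437.15 K
P_n = kTB = 1.38×10⁻²³ × 437.15 × 1.21×10⁷ = 7.30×10⁻¹⁴ W
In dBm: 10 log₁₀(7.30×10⁻¹⁴ / 10⁻³) = −101.4 dBm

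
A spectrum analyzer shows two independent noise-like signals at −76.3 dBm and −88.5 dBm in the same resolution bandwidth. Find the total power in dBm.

Convert to linear, add, convert back:
P₁ = 2.34×10⁻¹¹ W, P₂ = 1.41×10⁻¹² W
P_tot = 2.49×10⁻¹¹ W → 10 log₁₀(P_tot / 10⁻³) = −76.0 dBm

−76.0 dBm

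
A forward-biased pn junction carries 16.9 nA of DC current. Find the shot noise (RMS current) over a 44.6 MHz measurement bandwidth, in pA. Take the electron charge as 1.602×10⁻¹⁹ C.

I_n = √(2qI·B)
2qI·B = 2 × 1.602×10⁻¹⁹ × 1.69×10⁻⁸ × 4.46×10⁷ = 2.41×10⁻¹⁹ A²
I_n = √(2.41×10⁻¹⁹) = 4.91×10⁻¹⁰ A = 491 pA

491 pA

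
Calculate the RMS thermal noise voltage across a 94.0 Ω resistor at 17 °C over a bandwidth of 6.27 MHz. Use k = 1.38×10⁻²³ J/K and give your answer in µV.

T = 17 °C + 273.15 = 290.15 K
V_n = √(4kTRB)
4kTRB = 4 × 1.38×10⁻²³ × 290.15 × 9.40×10¹ × 6.27×10⁶ = 9.44×10⁻¹² V²
V_n = √(9.44×10⁻¹²) = 3.07×10⁻⁶ V = 3.07 µV

3.07 µV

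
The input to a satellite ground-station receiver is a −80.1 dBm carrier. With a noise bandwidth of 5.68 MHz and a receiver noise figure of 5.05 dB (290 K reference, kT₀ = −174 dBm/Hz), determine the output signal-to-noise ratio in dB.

Noise floor: N = −174 + 10 log₁₀(B) + NF
10 log₁₀(5.68×10⁶) = 67.54 dB
N = −174 + 67.54 + 5.05 = −101.41 dBm
SNR = P_sig − N = −80.1 − (−101.41) = 21.31 dB → 21.3 dB

21.3 dB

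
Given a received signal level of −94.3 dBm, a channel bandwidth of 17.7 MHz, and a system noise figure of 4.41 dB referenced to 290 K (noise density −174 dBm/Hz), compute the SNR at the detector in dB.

Noise floor: N = −174 + 10 log₁₀(B) + NF
10 log₁₀(1.77×10⁷) = 72.48 dB
N = −174 + 72.48 + 4.41 = −97.11 dBm
SNR = P_sig − N = −94.3 − (−97.11) = 2.81 dB → 2.8 dB

2.8 dB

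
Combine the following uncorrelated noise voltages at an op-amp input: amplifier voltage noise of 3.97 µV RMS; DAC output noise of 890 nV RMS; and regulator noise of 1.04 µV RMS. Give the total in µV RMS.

4.20 µV

Uncorrelated sources add in power (mean-square): V_tot = √(ΣV_i²)
V_tot = √[(3.97×10⁻⁶)² + (8.90×10⁻⁷)² + (1.04×10⁻⁶)²] = 4.20×10⁻⁶ V = 4.20 µV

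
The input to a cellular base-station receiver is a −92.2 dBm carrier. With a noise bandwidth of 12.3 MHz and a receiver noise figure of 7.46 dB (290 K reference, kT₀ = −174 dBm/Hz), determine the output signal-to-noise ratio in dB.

3.4 dB

Noise floor: N = −174 + 10 log₁₀(B) + NF
10 log₁₀(1.23×10⁷) = 70.9 dB
N = −174 + 70.9 + 7.46 = −95.64 dBm
SNR = P_sig − N = −92.2 − (−95.64) = 3.44 dB → 3.4 dB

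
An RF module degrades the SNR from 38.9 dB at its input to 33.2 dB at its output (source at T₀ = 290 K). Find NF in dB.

NF (dB) = SNR_in(dB) − SNR_out(dB) when the source is at T₀
NF = 38.9 − 33.2 = 5.7 dB

5.7 dB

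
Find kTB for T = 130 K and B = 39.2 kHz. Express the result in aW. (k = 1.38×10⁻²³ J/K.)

70.3 aW

P_n = kTB = 1.38×10⁻²³ × 130 × 3.92×10⁴ = 7.03×10⁻¹⁷ W = 70.3 aW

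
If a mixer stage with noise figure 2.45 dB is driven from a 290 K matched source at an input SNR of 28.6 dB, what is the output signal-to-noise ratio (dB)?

By definition F = SNR_in/SNR_out, so in dB: SNR_out = SNR_in − NF
SNR_out = 28.6 − 2.45 = 26.15 dB

26.15 dB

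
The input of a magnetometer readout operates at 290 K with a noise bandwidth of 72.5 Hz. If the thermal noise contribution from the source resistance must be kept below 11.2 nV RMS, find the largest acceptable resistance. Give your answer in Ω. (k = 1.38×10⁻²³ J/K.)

Johnson–Nyquist: V_n = √(4kTRB) ⇒ R = V_n² / (4kTB)
4kTB = 4 × 1.38×10⁻²³ × 290 × 7.25×10¹ = 1.16×10⁻¹⁸
R = (1.12×10⁻⁸)² / 1.16×10⁻¹⁸ = 1.08×10² Ω = 108 Ω

108 Ω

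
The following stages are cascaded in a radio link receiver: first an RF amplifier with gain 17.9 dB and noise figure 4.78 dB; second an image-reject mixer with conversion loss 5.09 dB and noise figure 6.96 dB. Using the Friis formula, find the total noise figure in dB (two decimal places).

Convert to linear (a loss of L dB is a gain of −L dB): F_i = 10^(NF_i/10), G_i = 10^(G_i,dB/10)
  Stage 1: F_1 = 10^(4.78/10) = 3.006, G_1 = 10^(17.9/10) = 61.66
  Stage 2: F_2 = 10^(6.96/10) = 4.966, G_2 = 10^(−5.09/10) = 0.3097
Friis cascade:
  F = 3.006 + (4.966 − 1)/61.66 = 3.070
NF = 10 log₁₀(3.070) = 4.87 dB

4.87 dB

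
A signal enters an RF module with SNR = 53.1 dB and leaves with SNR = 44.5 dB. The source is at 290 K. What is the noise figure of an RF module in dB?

8.6 dB

NF (dB) = SNR_in(dB) − SNR_out(dB) when the source is at T₀
NF = 53.1 − 44.5 = 8.6 dB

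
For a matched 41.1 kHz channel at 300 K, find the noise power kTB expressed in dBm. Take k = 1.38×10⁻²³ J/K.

−127.7 dBm

P_n = kTB = 1.38×10⁻²³ × 300 × 4.11×10⁴ = 1.70×10⁻¹⁶ W
In dBm: 10 log₁₀(1.70×10⁻¹⁶ / 10⁻³) = −127.7 dBm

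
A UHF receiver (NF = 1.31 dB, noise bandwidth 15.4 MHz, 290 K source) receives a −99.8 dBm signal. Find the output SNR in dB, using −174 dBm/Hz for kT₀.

Noise floor: N = −174 + 10 log₁₀(B) + NF
10 log₁₀(1.54×10⁷) = 71.88 dB
N = −174 + 71.88 + 1.31 = −100.81 dBm
SNR = P_sig − N = −99.8 − (−100.81) = 1.01 dB → 1.0 dB

1.0 dB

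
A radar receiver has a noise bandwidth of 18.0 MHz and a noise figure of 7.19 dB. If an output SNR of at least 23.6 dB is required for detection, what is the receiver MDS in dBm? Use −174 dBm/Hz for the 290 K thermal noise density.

Sensitivity = −174 + 10 log₁₀(B) + NF + SNR_min
= −174 + 72.55 + 7.19 + 23.6
= −70.66 dBm → −70.7 dBm

−70.7 dBm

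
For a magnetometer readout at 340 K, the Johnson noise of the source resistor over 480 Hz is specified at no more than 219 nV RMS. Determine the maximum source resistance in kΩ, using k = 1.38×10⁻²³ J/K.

5.32 kΩ

Johnson–Nyquist: V_n = √(4kTRB) ⇒ R = V_n² / (4kTB)
4kTB = 4 × 1.38×10⁻²³ × 340 × 4.80×10² = 9.01×10⁻¹⁸
R = (2.19×10⁻⁷)² / 9.01×10⁻¹⁸ = 5.32×10³ Ω = 5.32 kΩ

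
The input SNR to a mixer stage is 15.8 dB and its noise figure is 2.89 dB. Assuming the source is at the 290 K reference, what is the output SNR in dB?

By definition F = SNR_in/SNR_out, so in dB: SNR_out = SNR_in − NF
SNR_out = 15.8 − 2.89 = 12.91 dB

12.91 dB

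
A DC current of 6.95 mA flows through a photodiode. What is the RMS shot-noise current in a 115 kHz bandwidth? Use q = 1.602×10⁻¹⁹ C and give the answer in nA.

I_n = √(2qI·B)
2qI·B = 2 × 1.602×10⁻¹⁹ × 6.95×10⁻³ × 1.15×10⁵ = 2.56×10⁻¹⁶ A²
I_n = √(2.56×10⁻¹⁶) = 1.60×10⁻⁸ A = 16.0 nA

16.0 nA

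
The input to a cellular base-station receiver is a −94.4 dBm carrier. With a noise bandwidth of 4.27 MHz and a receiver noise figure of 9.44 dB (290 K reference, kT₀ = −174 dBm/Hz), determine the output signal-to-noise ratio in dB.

3.9 dB

Noise floor: N = −174 + 10 log₁₀(B) + NF
10 log₁₀(4.27×10⁶) = 66.3 dB
N = −174 + 66.3 + 9.44 = −98.26 dBm
SNR = P_sig − N = −94.4 − (−98.26) = 3.86 dB → 3.9 dB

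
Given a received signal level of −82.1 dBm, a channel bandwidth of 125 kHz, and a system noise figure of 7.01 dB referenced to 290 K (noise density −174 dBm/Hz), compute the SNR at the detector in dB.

33.9 dB

Noise floor: N = −174 + 10 log₁₀(B) + NF
10 log₁₀(1.25×10⁵) = 50.97 dB
N = −174 + 50.97 + 7.01 = −116.02 dBm
SNR = P_sig − N = −82.1 − (−116.02) = 33.92 dB → 33.9 dB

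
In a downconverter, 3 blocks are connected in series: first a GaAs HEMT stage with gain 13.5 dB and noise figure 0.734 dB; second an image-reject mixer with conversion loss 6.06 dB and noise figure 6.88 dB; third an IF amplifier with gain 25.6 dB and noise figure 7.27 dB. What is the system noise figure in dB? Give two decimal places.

3.30 dB

Convert to linear (a loss of L dB is a gain of −L dB): F_i = 10^(NF_i/10), G_i = 10^(G_i,dB/10)
  Stage 1: F_1 = 10^(0.734/10) = 1.184, G_1 = 10^(13.5/10) = 22.39
  Stage 2: F_2 = 10^(6.88/10) = 4.875, G_2 = 10^(−6.06/10) = 0.2477
  Stage 3: F_3 = 10^(7.27/10) = 5.333, G_3 = 10^(25.6/10) = 363.1
Friis cascade:
  F = 1.184 + (4.875 − 1)/22.39 + (5.333 − 1)/5.546 = 2.139
NF = 10 log₁₀(2.139) = 3.30 dB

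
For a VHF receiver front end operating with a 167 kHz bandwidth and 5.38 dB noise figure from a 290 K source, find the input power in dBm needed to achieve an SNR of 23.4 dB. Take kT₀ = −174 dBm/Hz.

−93.0 dBm

Sensitivity = −174 + 10 log₁₀(B) + NF + SNR_min
= −174 + 52.23 + 5.38 + 23.4
= −92.99 dBm → −93.0 dBm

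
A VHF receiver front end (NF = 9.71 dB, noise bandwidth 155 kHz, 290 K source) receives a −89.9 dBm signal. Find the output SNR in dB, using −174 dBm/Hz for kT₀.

22.5 dB

Noise floor: N = −174 + 10 log₁₀(B) + NF
10 log₁₀(1.55×10⁵) = 51.9 dB
N = −174 + 51.9 + 9.71 = −112.39 dBm
SNR = P_sig − N = −89.9 − (−112.39) = 22.49 dB → 22.5 dB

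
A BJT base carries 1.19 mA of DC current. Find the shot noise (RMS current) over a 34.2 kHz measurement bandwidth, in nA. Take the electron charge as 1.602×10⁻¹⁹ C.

3.61 nA

I_n = √(2qI·B)
2qI·B = 2 × 1.602×10⁻¹⁹ × 1.19×10⁻³ × 3.42×10⁴ = 1.30×10⁻¹⁷ A²
I_n = √(1.30×10⁻¹⁷) = 3.61×10⁻⁹ A = 3.61 nA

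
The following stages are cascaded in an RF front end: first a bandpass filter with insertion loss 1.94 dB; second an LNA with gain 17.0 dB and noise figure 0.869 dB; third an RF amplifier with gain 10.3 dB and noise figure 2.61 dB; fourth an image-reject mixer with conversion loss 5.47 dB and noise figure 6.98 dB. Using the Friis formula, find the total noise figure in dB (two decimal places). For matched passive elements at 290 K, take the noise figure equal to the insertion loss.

Convert to linear (a loss of L dB is a gain of −L dB): F_i = 10^(NF_i/10), G_i = 10^(G_i,dB/10)
  Stage 1: F_1 = 10^(1.94/10) = 1.563, G_1 = 10^(−1.94/10) = 0.6397
  Stage 2: F_2 = 10^(0.869/10) = 1.222, G_2 = 10^(17.0/10) = 50.12
  Stage 3: F_3 = 10^(2.61/10) = 1.824, G_3 = 10^(10.3/10) = 10.72
  Stage 4: F_4 = 10^(6.98/10) = 4.989, G_4 = 10^(−5.47/10) = 0.2838
Friis cascade:
  F = 1.563 + (1.222 − 1)/0.6397 + (1.824 − 1)/32.06 + (4.989 − 1)/343.6 = 1.947
NF = 10 log₁₀(1.947) = 2.89 dB

2.89 dB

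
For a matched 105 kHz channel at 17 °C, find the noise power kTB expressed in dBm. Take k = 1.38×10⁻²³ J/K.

T = 17 °C + 273.15 = 290.15 K
P_n = kTB = 1.38×10⁻²³ × 290.15 × 1.05×10⁵ = 4.20×10⁻¹⁶ W
In dBm: 10 log₁₀(4.20×10⁻¹⁶ / 10⁻³) = −123.8 dBm

−123.8 dBm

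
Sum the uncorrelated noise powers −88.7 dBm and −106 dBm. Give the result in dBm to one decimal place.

−88.6 dBm

Convert to linear, add, convert back:
P₁ = 1.35×10⁻¹² W, P₂ = 2.51×10⁻¹⁴ W
P_tot = 1.37×10⁻¹² W → 10 log₁₀(P_tot / 10⁻³) = −88.6 dBm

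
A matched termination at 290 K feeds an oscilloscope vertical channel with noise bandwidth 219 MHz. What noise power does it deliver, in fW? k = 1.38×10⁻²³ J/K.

876 fW

P_n = kTB = 1.38×10⁻²³ × 290 × 2.19×10⁸ = 8.76×10⁻¹³ W = 876 fW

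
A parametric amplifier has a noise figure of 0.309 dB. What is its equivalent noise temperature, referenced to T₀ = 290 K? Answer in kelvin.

21.4 K

F = 10^(0.309/10) = 1.07374
T_e = (F − 1)·T₀ = (1.07374 − 1) × 290 = 21.4 K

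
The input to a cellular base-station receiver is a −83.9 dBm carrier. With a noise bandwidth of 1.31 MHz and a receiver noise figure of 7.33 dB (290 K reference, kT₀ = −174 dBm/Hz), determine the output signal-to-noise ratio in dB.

Noise floor: N = −174 + 10 log₁₀(B) + NF
10 log₁₀(1.31×10⁶) = 61.17 dB
N = −174 + 61.17 + 7.33 = −105.50 dBm
SNR = P_sig − N = −83.9 − (−105.50) = 21.60 dB → 21.6 dB

21.6 dB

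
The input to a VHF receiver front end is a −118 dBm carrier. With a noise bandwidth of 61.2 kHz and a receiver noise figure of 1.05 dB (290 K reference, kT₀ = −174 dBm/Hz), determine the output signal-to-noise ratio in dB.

7.1 dB

Noise floor: N = −174 + 10 log₁₀(B) + NF
10 log₁₀(6.12×10⁴) = 47.87 dB
N = −174 + 47.87 + 1.05 = −125.08 dBm
SNR = P_sig − N = −118 − (−125.08) = 7.08 dB → 7.1 dB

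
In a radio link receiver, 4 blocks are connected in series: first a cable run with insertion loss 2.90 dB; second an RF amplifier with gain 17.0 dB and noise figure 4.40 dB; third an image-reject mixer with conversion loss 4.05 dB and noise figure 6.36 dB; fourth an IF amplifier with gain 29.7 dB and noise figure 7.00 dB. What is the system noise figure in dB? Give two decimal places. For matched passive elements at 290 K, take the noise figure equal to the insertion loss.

Convert to linear (a loss of L dB is a gain of −L dB): F_i = 10^(NF_i/10), G_i = 10^(G_i,dB/10)
  Stage 1: F_1 = 10^(2.90/10) = 1.950, G_1 = 10^(−2.90/10) = 0.5129
  Stage 2: F_2 = 10^(4.40/10) = 2.754, G_2 = 10^(17.0/10) = 50.12
  Stage 3: F_3 = 10^(6.36/10) = 4.325, G_3 = 10^(−4.05/10) = 0.3936
  Stage 4: F_4 = 10^(7.00/10) = 5.012, G_4 = 10^(29.7/10) = 933.3
Friis cascade:
  F = 1.950 + (2.754 − 1)/0.5129 + (4.325 − 1)/25.70 + (5.012 − 1)/10.12 = 5.896
NF = 10 log₁₀(5.896) = 7.71 dB

7.71 dB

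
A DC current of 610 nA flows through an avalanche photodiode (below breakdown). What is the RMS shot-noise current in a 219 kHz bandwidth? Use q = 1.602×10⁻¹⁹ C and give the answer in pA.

I_n = √(2qI·B)
2qI·B = 2 × 1.602×10⁻¹⁹ × 6.10×10⁻⁷ × 2.19×10⁵ = 4.28×10⁻²⁰ A²
I_n = √(4.28×10⁻²⁰) = 2.07×10⁻¹⁰ A = 207 pA

207 pA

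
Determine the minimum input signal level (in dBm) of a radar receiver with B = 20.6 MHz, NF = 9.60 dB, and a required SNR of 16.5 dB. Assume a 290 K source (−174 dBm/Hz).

Sensitivity = −174 + 10 log₁₀(B) + NF + SNR_min
= −174 + 73.14 + 9.60 + 16.5
= −74.76 dBm → −74.8 dBm

−74.8 dBm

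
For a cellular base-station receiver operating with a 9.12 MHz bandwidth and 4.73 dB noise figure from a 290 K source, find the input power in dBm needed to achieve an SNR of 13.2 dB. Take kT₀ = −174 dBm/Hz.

Sensitivity = −174 + 10 log₁₀(B) + NF + SNR_min
= −174 + 69.6 + 4.73 + 13.2
= −86.47 dBm → −86.5 dBm

−86.5 dBm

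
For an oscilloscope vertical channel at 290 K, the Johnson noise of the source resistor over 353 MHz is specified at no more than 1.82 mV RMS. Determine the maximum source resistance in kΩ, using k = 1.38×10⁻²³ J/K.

586 kΩ

Johnson–Nyquist: V_n = √(4kTRB) ⇒ R = V_n² / (4kTB)
4kTB = 4 × 1.38×10⁻²³ × 290 × 3.53×10⁸ = 5.65×10⁻¹²
R = (1.82×10⁻³)² / 5.65×10⁻¹² = 5.86×10⁵ Ω = 586 kΩ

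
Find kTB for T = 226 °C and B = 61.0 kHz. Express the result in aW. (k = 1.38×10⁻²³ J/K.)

T = 226 °C + 273.15 = 499.15 K
P_n = kTB = 1.38×10⁻²³ × 499.15 × 6.10×10⁴ = 4.20×10⁻¹⁶ W = 420 aW

420 aW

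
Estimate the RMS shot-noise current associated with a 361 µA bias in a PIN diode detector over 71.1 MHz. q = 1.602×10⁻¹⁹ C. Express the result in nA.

I_n = √(2qI·B)
2qI·B = 2 × 1.602×10⁻¹⁹ × 3.61×10⁻⁴ × 7.11×10⁷ = 8.22×10⁻¹⁵ A²
I_n = √(8.22×10⁻¹⁵) = 9.07×10⁻⁸ A = 90.7 nA

90.7 nA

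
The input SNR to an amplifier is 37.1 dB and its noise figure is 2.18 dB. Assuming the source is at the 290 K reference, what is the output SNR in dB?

34.92 dB

By definition F = SNR_in/SNR_out, so in dB: SNR_out = SNR_in − NF
SNR_out = 37.1 − 2.18 = 34.92 dB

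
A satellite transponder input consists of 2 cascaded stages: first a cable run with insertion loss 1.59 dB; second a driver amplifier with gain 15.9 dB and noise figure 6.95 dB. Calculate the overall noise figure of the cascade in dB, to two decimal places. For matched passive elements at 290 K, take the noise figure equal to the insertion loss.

8.54 dB

Convert to linear (a loss of L dB is a gain of −L dB): F_i = 10^(NF_i/10), G_i = 10^(G_i,dB/10)
  Stage 1: F_1 = 10^(1.59/10) = 1.442, G_1 = 10^(−1.59/10) = 0.6934
  Stage 2: F_2 = 10^(6.95/10) = 4.955, G_2 = 10^(15.9/10) = 38.90
Friis cascade:
  F = 1.442 + (4.955 − 1)/0.6934 = 7.145
NF = 10 log₁₀(7.145) = 8.54 dB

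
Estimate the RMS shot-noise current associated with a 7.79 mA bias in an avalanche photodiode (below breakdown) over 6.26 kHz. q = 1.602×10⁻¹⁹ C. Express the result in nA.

3.95 nA

I_n = √(2qI·B)
2qI·B = 2 × 1.602×10⁻¹⁹ × 7.79×10⁻³ × 6.26×10³ = 1.56×10⁻¹⁷ A²
I_n = √(1.56×10⁻¹⁷) = 3.95×10⁻⁹ A = 3.95 nA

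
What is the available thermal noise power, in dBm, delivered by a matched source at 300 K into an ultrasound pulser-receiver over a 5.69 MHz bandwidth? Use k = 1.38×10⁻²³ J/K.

P_n = kTB = 1.38×10⁻²³ × 300 × 5.69×10⁶ = 2.36×10⁻¹⁴ W
In dBm: 10 log₁₀(2.36×10⁻¹⁴ / 10⁻³) = −106.3 dBm

−106.3 dBm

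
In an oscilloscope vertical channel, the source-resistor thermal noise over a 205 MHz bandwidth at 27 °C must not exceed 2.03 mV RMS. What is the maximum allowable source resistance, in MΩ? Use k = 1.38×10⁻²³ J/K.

1.21 MΩ

T = 27 °C + 273.15 = 300.15 K
Johnson–Nyquist: V_n = √(4kTRB) ⇒ R = V_n² / (4kTB)
4kTB = 4 × 1.38×10⁻²³ × 300.15 × 2.05×10⁸ = 3.40×10⁻¹²
R = (2.03×10⁻³)² / 3.40×10⁻¹² = 1.21×10⁶ Ω = 1.21 MΩ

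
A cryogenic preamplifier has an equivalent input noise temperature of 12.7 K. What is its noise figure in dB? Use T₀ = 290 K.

0.186 dB

F = 1 + T_e/T₀ = 1 + 12.7/290 = 1.04379
NF = 10 log₁₀(1.04379) = 0.186 dB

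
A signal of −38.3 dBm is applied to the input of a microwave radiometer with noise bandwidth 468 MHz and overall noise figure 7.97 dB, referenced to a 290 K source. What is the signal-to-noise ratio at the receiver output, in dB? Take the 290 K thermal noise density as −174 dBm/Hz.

Noise floor: N = −174 + 10 log₁₀(B) + NF
10 log₁₀(4.68×10⁸) = 86.7 dB
N = −174 + 86.7 + 7.97 = −79.33 dBm
SNR = P_sig − N = −38.3 − (−79.33) = 41.03 dB → 41.0 dB

41.0 dB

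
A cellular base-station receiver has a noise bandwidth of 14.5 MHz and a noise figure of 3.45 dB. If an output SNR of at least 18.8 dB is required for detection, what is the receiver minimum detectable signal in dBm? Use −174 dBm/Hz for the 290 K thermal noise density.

Sensitivity = −174 + 10 log₁₀(B) + NF + SNR_min
= −174 + 71.61 + 3.45 + 18.8
= −80.14 dBm → −80.1 dBm

−80.1 dBm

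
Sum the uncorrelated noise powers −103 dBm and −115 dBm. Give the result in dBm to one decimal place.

Convert to linear, add, convert back:
P₁ = 5.01×10⁻¹⁴ W, P₂ = 3.16×10⁻¹⁵ W
P_tot = 5.33×10⁻¹⁴ W → 10 log₁₀(P_tot / 10⁻³) = −102.7 dBm

−102.7 dBm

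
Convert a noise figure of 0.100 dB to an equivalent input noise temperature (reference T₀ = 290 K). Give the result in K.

F = 10^(0.100/10) = 1.02329
T_e = (F − 1)·T₀ = (1.02329 − 1) × 290 = 6.75 K

6.75 K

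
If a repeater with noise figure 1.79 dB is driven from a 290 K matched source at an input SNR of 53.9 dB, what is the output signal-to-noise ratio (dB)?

52.11 dB

By definition F = SNR_in/SNR_out, so in dB: SNR_out = SNR_in − NF
SNR_out = 53.9 − 1.79 = 52.11 dB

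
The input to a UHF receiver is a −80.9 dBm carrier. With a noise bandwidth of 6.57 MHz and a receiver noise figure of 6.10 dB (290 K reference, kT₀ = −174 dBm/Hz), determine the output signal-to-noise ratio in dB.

18.8 dB

Noise floor: N = −174 + 10 log₁₀(B) + NF
10 log₁₀(6.57×10⁶) = 68.18 dB
N = −174 + 68.18 + 6.10 = −99.72 dBm
SNR = P_sig − N = −80.9 − (−99.72) = 18.82 dB → 18.8 dB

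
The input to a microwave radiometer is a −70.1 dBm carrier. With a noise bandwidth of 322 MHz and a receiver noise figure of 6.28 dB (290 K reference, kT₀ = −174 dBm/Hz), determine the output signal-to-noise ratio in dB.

Noise floor: N = −174 + 10 log₁₀(B) + NF
10 log₁₀(3.22×10⁸) = 85.08 dB
N = −174 + 85.08 + 6.28 = −82.64 dBm
SNR = P_sig − N = −70.1 − (−82.64) = 12.54 dB → 12.5 dB

12.5 dB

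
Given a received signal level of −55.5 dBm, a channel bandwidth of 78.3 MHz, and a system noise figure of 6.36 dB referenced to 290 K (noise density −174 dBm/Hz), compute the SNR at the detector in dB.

33.2 dB

Noise floor: N = −174 + 10 log₁₀(B) + NF
10 log₁₀(7.83×10⁷) = 78.94 dB
N = −174 + 78.94 + 6.36 = −88.70 dBm
SNR = P_sig − N = −55.5 − (−88.70) = 33.20 dB → 33.2 dB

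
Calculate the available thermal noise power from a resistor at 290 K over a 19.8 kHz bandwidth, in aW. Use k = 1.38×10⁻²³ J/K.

P_n = kTB = 1.38×10⁻²³ × 290 × 1.98×10⁴ = 7.92×10⁻¹⁷ W = 79.2 aW

79.2 aW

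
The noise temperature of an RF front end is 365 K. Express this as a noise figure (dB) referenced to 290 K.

F = 1 + T_e/T₀ = 1 + 365/290 = 2.25862
NF = 10 log₁₀(2.25862) = 3.54 dB

3.54 dB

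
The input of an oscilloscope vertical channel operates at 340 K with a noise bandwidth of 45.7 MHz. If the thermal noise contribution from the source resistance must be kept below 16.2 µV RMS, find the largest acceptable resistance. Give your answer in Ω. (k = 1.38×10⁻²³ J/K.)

306 Ω

Johnson–Nyquist: V_n = √(4kTRB) ⇒ R = V_n² / (4kTB)
4kTB = 4 × 1.38×10⁻²³ × 340 × 4.57×10⁷ = 8.58×10⁻¹³
R = (1.62×10⁻⁵)² / 8.58×10⁻¹³ = 3.06×10² Ω = 306 Ω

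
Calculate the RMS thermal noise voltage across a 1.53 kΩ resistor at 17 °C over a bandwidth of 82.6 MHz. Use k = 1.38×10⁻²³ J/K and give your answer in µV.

45.0 µV

T = 17 °C + 273.15 = 290.15 K
V_n = √(4kTRB)
4kTRB = 4 × 1.38×10⁻²³ × 290.15 × 1.53×10³ × 8.26×10⁷ = 2.02×10⁻⁹ V²
V_n = √(2.02×10⁻⁹) = 4.50×10⁻⁵ V = 45.0 µV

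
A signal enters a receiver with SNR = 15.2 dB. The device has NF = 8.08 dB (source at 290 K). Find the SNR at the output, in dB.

7.12 dB

By definition F = SNR_in/SNR_out, so in dB: SNR_out = SNR_in − NF
SNR_out = 15.2 − 8.08 = 7.12 dB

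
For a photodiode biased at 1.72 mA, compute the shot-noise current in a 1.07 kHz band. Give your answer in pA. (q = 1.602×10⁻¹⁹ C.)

I_n = √(2qI·B)
2qI·B = 2 × 1.602×10⁻¹⁹ × 1.72×10⁻³ × 1.07×10³ = 5.90×10⁻¹⁹ A²
I_n = √(5.90×10⁻¹⁹) = 7.68×10⁻¹⁰ A = 768 pA

768 pA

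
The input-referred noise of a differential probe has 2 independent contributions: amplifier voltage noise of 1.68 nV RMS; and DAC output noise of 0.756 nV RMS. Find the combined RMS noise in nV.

1.84 nV

Uncorrelated sources add in power (mean-square): V_tot = √(ΣV_i²)
V_tot = √[(1.68×10⁻⁹)² + (7.56×10⁻¹⁰)²] = 1.84×10⁻⁹ V = 1.84 nV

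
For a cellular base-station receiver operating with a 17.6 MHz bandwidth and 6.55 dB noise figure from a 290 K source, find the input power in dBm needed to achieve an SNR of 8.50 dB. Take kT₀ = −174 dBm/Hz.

−86.5 dBm

Sensitivity = −174 + 10 log₁₀(B) + NF + SNR_min
= −174 + 72.46 + 6.55 + 8.50
= −86.49 dBm → −86.5 dBm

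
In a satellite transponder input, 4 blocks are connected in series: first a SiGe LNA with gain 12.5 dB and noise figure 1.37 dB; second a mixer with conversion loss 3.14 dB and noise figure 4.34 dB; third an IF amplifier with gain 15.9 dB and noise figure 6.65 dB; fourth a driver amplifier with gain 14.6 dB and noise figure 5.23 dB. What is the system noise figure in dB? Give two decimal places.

2.77 dB

Convert to linear (a loss of L dB is a gain of −L dB): F_i = 10^(NF_i/10), G_i = 10^(G_i,dB/10)
  Stage 1: F_1 = 10^(1.37/10) = 1.371, G_1 = 10^(12.5/10) = 17.78
  Stage 2: F_2 = 10^(4.34/10) = 2.716, G_2 = 10^(−3.14/10) = 0.4853
  Stage 3: F_3 = 10^(6.65/10) = 4.624, G_3 = 10^(15.9/10) = 38.90
  Stage 4: F_4 = 10^(5.23/10) = 3.334, G_4 = 10^(14.6/10) = 28.84
Friis cascade:
  F = 1.371 + (2.716 − 1)/17.78 + (4.624 − 1)/8.630 + (3.334 − 1)/335.7 = 1.894
NF = 10 log₁₀(1.894) = 2.77 dB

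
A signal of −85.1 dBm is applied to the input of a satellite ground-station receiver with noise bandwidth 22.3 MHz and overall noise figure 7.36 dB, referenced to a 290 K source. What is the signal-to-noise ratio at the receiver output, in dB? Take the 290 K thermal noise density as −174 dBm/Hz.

Noise floor: N = −174 + 10 log₁₀(B) + NF
10 log₁₀(2.23×10⁷) = 73.48 dB
N = −174 + 73.48 + 7.36 = −93.16 dBm
SNR = P_sig − N = −85.1 − (−93.16) = 8.06 dB → 8.1 dB

8.1 dB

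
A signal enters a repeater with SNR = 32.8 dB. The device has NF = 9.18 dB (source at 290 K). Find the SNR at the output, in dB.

By definition F = SNR_in/SNR_out, so in dB: SNR_out = SNR_in − NF
SNR_out = 32.8 − 9.18 = 23.62 dB

23.62 dB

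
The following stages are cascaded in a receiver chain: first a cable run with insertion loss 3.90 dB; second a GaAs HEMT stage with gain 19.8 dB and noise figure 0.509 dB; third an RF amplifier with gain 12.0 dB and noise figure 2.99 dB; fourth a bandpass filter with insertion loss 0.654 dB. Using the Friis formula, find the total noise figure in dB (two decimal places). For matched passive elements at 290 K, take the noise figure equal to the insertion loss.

Convert to linear (a loss of L dB is a gain of −L dB): F_i = 10^(NF_i/10), G_i = 10^(G_i,dB/10)
  Stage 1: F_1 = 10^(3.90/10) = 2.455, G_1 = 10^(−3.90/10) = 0.4074
  Stage 2: F_2 = 10^(0.509/10) = 1.124, G_2 = 10^(19.8/10) = 95.50
  Stage 3: F_3 = 10^(2.99/10) = 1.991, G_3 = 10^(12.0/10) = 15.85
  Stage 4: F_4 = 10^(0.654/10) = 1.163, G_4 = 10^(−0.654/10) = 0.8602
Friis cascade:
  F = 2.455 + (1.124 − 1)/0.4074 + (1.991 − 1)/38.90 + (1.163 − 1)/616.6 = 2.786
NF = 10 log₁₀(2.786) = 4.45 dB

4.45 dB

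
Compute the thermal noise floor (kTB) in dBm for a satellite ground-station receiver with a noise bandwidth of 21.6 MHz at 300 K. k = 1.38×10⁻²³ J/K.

−100.5 dBm

P_n = kTB = 1.38×10⁻²³ × 300 × 2.16×10⁷ = 8.94×10⁻¹⁴ W
In dBm: 10 log₁₀(8.94×10⁻¹⁴ / 10⁻³) = −100.5 dBm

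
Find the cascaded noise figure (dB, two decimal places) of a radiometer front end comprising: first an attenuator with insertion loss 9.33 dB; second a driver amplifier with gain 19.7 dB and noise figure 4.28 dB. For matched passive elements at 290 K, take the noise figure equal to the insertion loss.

13.61 dB

Convert to linear (a loss of L dB is a gain of −L dB): F_i = 10^(NF_i/10), G_i = 10^(G_i,dB/10)
  Stage 1: F_1 = 10^(9.33/10) = 8.570, G_1 = 10^(−9.33/10) = 0.1167
  Stage 2: F_2 = 10^(4.28/10) = 2.679, G_2 = 10^(19.7/10) = 93.33
Friis cascade:
  F = 8.570 + (2.679 − 1)/0.1167 = 22.96
NF = 10 log₁₀(22.96) = 13.61 dB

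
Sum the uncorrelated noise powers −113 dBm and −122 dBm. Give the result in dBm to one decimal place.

Convert to linear, add, convert back:
P₁ = 5.01×10⁻¹⁵ W, P₂ = 6.31×10⁻¹⁶ W
P_tot = 5.64×10⁻¹⁵ W → 10 log₁₀(P_tot / 10⁻³) = −112.5 dBm

−112.5 dBm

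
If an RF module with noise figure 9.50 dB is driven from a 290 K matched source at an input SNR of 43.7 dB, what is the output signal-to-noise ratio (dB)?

By definition F = SNR_in/SNR_out, so in dB: SNR_out = SNR_in − NF
SNR_out = 43.7 − 9.50 = 34.20 dB

34.20 dB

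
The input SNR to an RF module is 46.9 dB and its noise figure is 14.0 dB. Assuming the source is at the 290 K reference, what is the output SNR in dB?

By definition F = SNR_in/SNR_out, so in dB: SNR_out = SNR_in − NF
SNR_out = 46.9 − 14.0 = 32.9 dB

32.9 dB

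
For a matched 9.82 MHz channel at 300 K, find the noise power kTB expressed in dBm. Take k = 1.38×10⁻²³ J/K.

−103.9 dBm

P_n = kTB = 1.38×10⁻²³ × 300 × 9.82×10⁶ = 4.07×10⁻¹⁴ W
In dBm: 10 log₁₀(4.07×10⁻¹⁴ / 10⁻³) = −103.9 dBm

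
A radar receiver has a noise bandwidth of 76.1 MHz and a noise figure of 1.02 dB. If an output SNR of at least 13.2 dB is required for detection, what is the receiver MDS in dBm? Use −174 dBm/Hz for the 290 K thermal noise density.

Sensitivity = −174 + 10 log₁₀(B) + NF + SNR_min
= −174 + 78.81 + 1.02 + 13.2
= −80.97 dBm → −81.0 dBm

−81.0 dBm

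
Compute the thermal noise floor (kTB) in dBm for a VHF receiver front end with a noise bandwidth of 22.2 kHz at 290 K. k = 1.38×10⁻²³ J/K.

P_n = kTB = 1.38×10⁻²³ × 290 × 2.22×10⁴ = 8.88×10⁻¹⁷ W
In dBm: 10 log₁₀(8.88×10⁻¹⁷ / 10⁻³) = −130.5 dBm

−130.5 dBm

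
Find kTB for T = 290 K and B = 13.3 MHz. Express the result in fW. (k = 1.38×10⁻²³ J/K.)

53.2 fW

P_n = kTB = 1.38×10⁻²³ × 290 × 1.33×10⁷ = 5.32×10⁻¹⁴ W = 53.2 fW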